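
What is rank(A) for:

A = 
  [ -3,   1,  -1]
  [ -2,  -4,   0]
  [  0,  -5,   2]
Row reduce:
R2 → R2 - (2/3)·R1
R3 → R3 - (15/14)·R2
REF = 
  [   -3,     1,    -1]
  [    0, -14/3,   2/3]
  [    0,     0,   9/7]
Pivot columns: 1, 2, 3 → 3 pivots.

rank(A) = 3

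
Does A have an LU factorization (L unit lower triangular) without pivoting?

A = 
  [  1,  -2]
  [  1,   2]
Yes.
A[1,1] = 1 ≠ 0, so Gaussian elimination proceeds without a row swap: multiplier ℓ₂₁ = (1)/(1) = 1, and U[2,2] = 2 - (1)(-2) = 4.
L = 
  [  1,   0]
  [  1,   1]
U = 
  [  1,  -2]
  [  0,   4]
Check row 2 of LU: [(1)(1), (1)(-2) + 4] = [1, 2] = row 2 of A ✓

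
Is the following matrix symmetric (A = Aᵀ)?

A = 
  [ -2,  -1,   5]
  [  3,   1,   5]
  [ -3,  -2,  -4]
No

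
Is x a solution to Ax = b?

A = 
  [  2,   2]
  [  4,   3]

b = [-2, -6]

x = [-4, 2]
No

Ax = [-4, -10] ≠ b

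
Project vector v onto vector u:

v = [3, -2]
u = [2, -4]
v·u = (3)(2) + (-2)(-4) = 14
u·u = (2)² + (-4)² = 20
proj_u(v) = (v·u / u·u) × u = (14/20) × u = (7/10) × u

proj_u(v) = [7/5, -14/5]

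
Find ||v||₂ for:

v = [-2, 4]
4.472

||v||₂ = √((-2)² + (4)²) = √20 = 4.472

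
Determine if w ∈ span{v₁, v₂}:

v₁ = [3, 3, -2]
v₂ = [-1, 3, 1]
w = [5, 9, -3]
Yes

Form the augmented matrix and row-reduce:
[v₁|v₂|w] = 
  [  3,  -1,   5]
  [  3,   3,   9]
  [ -2,   1,  -3]
R2 → R2 - (1)·R1
R3 → R3 + (2/3)·R1
R3 → R3 - (1/12)·R2
REF = 
  [  3,  -1,   5]
  [  0,   4,   4]
  [  0,   0,   0]

No row of the form [0 0 | nonzero], so the system is consistent. Back-substitution gives c₁ = 2, c₂ = 1: w = (2)·v₁ + (1)·v₂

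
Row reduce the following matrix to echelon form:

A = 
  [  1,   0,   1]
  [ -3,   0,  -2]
Row operations:
R2 → R2 + (3)·R1

Resulting echelon form:
REF = 
  [  1,   0,   1]
  [  0,   0,   1]

Rank = 2 (number of non-zero pivot rows).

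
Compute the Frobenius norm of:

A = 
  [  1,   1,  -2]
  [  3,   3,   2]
||A||_F = 5.292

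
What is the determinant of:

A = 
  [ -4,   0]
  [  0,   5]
For a 2×2 matrix, det = ad - bc = (-4)(5) - (0)(0) = -20

det(A) = -20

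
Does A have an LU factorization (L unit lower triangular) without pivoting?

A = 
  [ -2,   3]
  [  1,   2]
Yes.
A[1,1] = -2 ≠ 0, so Gaussian elimination proceeds without a row swap: multiplier ℓ₂₁ = (1)/(-2) = -1/2, and U[2,2] = 2 - (-1/2)(3) = 7/2.
L = 
  [   1,    0]
  [-1/2,    1]
U = 
  [ -2,   3]
  [  0, 7/2]
Check row 2 of LU: [(-1/2)(-2), (-1/2)(3) + (7/2)] = [1, 2] = row 2 of A ✓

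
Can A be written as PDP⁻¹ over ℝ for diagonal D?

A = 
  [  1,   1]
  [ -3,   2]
No

tr(A) = 3, det(A) = 5
Characteristic polynomial: λ² - tr(A)λ + det(A) = λ² - 3λ + 5
λ² - 3λ + 5 = 0  ⇒  λ = (3 ± √((-3)² - 4·(5)))/2 = (3 ± √(-11))/2
  = (3 + i√11)/2,  (3 - i√11)/2
Eigenvalues: (3 + i√11)/2, (3 - i√11)/2  (≈ 1.5 + 1.658i, 1.5 - 1.658i)
Has complex eigenvalues (not diagonalizable over ℝ).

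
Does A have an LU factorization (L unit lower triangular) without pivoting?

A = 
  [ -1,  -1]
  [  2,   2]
Yes.
A[1,1] = -1 ≠ 0, so Gaussian elimination proceeds without a row swap: multiplier ℓ₂₁ = (2)/(-1) = -2, and U[2,2] = 2 - (-2)(-1) = 0.
L = 
  [  1,   0]
  [ -2,   1]
U = 
  [ -1,  -1]
  [  0,   0]
Check row 2 of LU: [(-2)(-1), (-2)(-1) + 0] = [2, 2] = row 2 of A ✓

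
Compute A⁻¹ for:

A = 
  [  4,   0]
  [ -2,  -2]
det(A) = (4)(-2) - (0)(-2) = -8
For a 2×2 matrix, A⁻¹ = (1/det(A)) · [[d, -b], [-c, a]]
    = (-1/8) · [[-2, 0], [2, 4]]

A⁻¹ = 
  [ 1/4,    0]
  [-1/4, -1/2]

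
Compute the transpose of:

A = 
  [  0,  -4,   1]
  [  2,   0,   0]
Aᵀ = 
  [  0,   2]
  [ -4,   0]
  [  1,   0]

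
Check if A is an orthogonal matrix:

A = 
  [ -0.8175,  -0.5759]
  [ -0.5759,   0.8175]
Yes

AᵀA = 
  [  1,   0]
  [  0,   1]
≈ I (equal to I up to the 4-dp rounding of the entries)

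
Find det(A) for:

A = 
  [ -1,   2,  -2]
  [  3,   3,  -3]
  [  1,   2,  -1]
-9

Cofactor expansion along row 1:
det(A) = (-1)·((3)(-1) - (-3)(2)) - (2)·((3)(-1) - (-3)(1)) + (-2)·((3)(2) - (3)(1))
  = (-1)(3) - (2)(0) + (-2)(3)
  = -9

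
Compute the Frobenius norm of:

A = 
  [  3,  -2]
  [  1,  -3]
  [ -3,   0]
||A||_F = 5.657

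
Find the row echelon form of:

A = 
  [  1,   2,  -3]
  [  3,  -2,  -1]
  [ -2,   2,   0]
Row operations:
R2 → R2 - (3)·R1
R3 → R3 + (2)·R1
R3 → R3 + (3/4)·R2

Resulting echelon form:
REF = 
  [  1,   2,  -3]
  [  0,  -8,   8]
  [  0,   0,   0]

Rank = 2 (number of non-zero pivot rows).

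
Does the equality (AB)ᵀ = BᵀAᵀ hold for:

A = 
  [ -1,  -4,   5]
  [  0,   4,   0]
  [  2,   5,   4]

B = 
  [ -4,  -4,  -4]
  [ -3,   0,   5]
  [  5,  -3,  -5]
Yes

(AB)ᵀ = 
  [ 41, -12,  -3]
  [-11,   0, -20]
  [-41,  20,  -3]

BᵀAᵀ = 
  [ 41, -12,  -3]
  [-11,   0, -20]
  [-41,  20,  -3]

Both sides are equal — this is the standard identity (AB)ᵀ = BᵀAᵀ, which holds for all A, B.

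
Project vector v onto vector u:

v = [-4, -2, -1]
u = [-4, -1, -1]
proj_u(v) = [-38/9, -19/18, -19/18]

v·u = (-4)(-4) + (-2)(-1) + (-1)(-1) = 19
u·u = (-4)² + (-1)² + (-1)² = 18
proj_u(v) = (v·u / u·u) × u = (19/18) × u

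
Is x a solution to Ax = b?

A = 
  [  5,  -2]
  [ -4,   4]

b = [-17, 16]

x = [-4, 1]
No

Ax = [-22, 20] ≠ b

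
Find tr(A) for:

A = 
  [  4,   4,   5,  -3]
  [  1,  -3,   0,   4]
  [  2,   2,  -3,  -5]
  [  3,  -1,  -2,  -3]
-5

tr(A) = 4 + -3 + -3 + -3 = -5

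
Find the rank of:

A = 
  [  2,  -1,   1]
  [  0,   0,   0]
rank(A) = 1

Row reduce:
(no row operations needed)
REF = 
  [  2,  -1,   1]
  [  0,   0,   0]
Pivot columns: 1 → 1 pivot.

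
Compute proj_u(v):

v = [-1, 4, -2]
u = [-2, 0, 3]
v·u = (-1)(-2) + (4)(0) + (-2)(3) = -4
u·u = (-2)² + (0)² + (3)² = 13
proj_u(v) = (v·u / u·u) × u = (-4/13) × u

proj_u(v) = [8/13, 0, -12/13]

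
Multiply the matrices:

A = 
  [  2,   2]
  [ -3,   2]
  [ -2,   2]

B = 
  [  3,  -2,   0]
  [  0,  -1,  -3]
AB = 
  [  6,  -6,  -6]
  [ -9,   4,  -6]
  [ -6,   2,  -6]

A is 3×2 and B is 2×3, so AB is 3×3. Each entry is (row of A)·(column of B):
AB[1,1] = (2)(3) + (2)(0) = 6
AB[1,2] = (2)(-2) + (2)(-1) = -6
AB[1,3] = (2)(0) + (2)(-3) = -6
AB[2,1] = (-3)(3) + (2)(0) = -9
AB[2,2] = (-3)(-2) + (2)(-1) = 4
AB[2,3] = (-3)(0) + (2)(-3) = -6
AB[3,1] = (-2)(3) + (2)(0) = -6
AB[3,2] = (-2)(-2) + (2)(-1) = 2
AB[3,3] = (-2)(0) + (2)(-3) = -6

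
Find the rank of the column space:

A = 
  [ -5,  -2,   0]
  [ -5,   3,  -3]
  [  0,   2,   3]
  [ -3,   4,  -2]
Row reduce:
R2 → R2 - (1)·R1
R4 → R4 - (3/5)·R1
R3 → R3 - (2/5)·R2
R4 → R4 - (26/25)·R2
R4 → R4 - (4/15)·R3
REF = 
  [  -5,   -2,    0]
  [   0,    5,   -3]
  [   0,    0, 21/5]
  [   0,    0,    0]
Pivot columns: 1, 2, 3 → 3 pivots.
dim(Col(A)) = number of pivot columns = 3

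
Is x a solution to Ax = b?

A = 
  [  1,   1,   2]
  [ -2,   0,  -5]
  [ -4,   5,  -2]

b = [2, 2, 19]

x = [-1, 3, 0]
Yes

Ax = [2, 2, 19] = b ✓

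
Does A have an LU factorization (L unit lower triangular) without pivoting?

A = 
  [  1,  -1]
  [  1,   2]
Yes.
A[1,1] = 1 ≠ 0, so Gaussian elimination proceeds without a row swap: multiplier ℓ₂₁ = (1)/(1) = 1, and U[2,2] = 2 - (1)(-1) = 3.
L = 
  [  1,   0]
  [  1,   1]
U = 
  [  1,  -1]
  [  0,   3]
Check row 2 of LU: [(1)(1), (1)(-1) + 3] = [1, 2] = row 2 of A ✓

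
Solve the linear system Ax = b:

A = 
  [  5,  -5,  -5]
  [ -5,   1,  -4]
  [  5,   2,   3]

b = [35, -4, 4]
x = [3, -1, -3]

Row reduce the augmented matrix [A|b]:
R2 → R2 + (1)·R1
R3 → R3 - (1)·R1
R3 → R3 + (7/4)·R2
REF = 
  [    5,    -5,    -5,    35]
  [    0,    -4,    -9,    31]
  [    0,     0, -31/4,  93/4]

Back-substitution:
x₃ = (93/4) / (-31/4) = -3
x₂ = (31 - (-9)(-3)) / (-4) = -1
x₁ = (35 - (-5)(-1) - (-5)(-3)) / 5 = 3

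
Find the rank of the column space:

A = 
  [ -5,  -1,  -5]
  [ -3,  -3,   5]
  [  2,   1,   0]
Row reduce:
R2 → R2 - (3/5)·R1
R3 → R3 + (2/5)·R1
R3 → R3 + (1/4)·R2
REF = 
  [   -5,    -1,    -5]
  [    0, -12/5,     8]
  [    0,     0,     0]
Pivot columns: 1, 2 → 2 pivots.
dim(Col(A)) = number of pivot columns = 2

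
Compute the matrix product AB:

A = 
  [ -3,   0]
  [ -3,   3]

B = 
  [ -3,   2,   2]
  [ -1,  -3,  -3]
A is 2×2 and B is 2×3, so AB is 2×3. Each entry is (row of A)·(column of B):
AB[1,1] = (-3)(-3) + (0)(-1) = 9
AB[1,2] = (-3)(2) + (0)(-3) = -6
AB[1,3] = (-3)(2) + (0)(-3) = -6
AB[2,1] = (-3)(-3) + (3)(-1) = 6
AB[2,2] = (-3)(2) + (3)(-3) = -15
AB[2,3] = (-3)(2) + (3)(-3) = -15

AB = 
  [  9,  -6,  -6]
  [  6, -15, -15]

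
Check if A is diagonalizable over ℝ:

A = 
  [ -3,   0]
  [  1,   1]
Yes

tr(A) = -2, det(A) = -3
Characteristic polynomial: λ² - tr(A)λ + det(A) = λ² + 2λ - 3
λ² + 2λ - 3 = (λ + 3)(λ - 1)
Eigenvalues: 1, -3
λ=-3: alg. mult. = 1, geom. mult. = 2 - rank(A - (-3)I) = 2 - 1 = 1
λ=1: alg. mult. = 1, geom. mult. = 2 - rank(A - (1)I) = 2 - 1 = 1
Sum of geometric multiplicities equals n, so A has n independent eigenvectors.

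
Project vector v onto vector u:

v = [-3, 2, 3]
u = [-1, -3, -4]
proj_u(v) = [15/26, 45/26, 30/13]

v·u = (-3)(-1) + (2)(-3) + (3)(-4) = -15
u·u = (-1)² + (-3)² + (-4)² = 26
proj_u(v) = (v·u / u·u) × u = (-15/26) × u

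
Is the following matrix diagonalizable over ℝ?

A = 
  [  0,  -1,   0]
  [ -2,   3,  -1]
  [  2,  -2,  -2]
Yes

Characteristic polynomial: det(λI - A) = λ³ - λ² - 10λ - 6
By the rational root theorem any rational root is an integer dividing 6; none of those is a root, so p(λ) has no rational roots and hence (being an irreducible cubic) no repeated roots.
Discriminant of the cubic: Δ = 2024
Δ > 0 ⇒ three distinct real eigenvalues: λ ≈ -2.255, -0.6768, 3.932
Three distinct real eigenvalues, so A has 3 independent eigenvectors.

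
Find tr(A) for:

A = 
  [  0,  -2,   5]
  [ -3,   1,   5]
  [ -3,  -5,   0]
1

tr(A) = 0 + 1 + 0 = 1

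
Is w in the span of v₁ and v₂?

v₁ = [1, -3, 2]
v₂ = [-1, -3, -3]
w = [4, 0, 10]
Yes

Form the augmented matrix and row-reduce:
[v₁|v₂|w] = 
  [  1,  -1,   4]
  [ -3,  -3,   0]
  [  2,  -3,  10]
R2 → R2 + (3)·R1
R3 → R3 - (2)·R1
R3 → R3 - (1/6)·R2
REF = 
  [  1,  -1,   4]
  [  0,  -6,  12]
  [  0,   0,   0]

No row of the form [0 0 | nonzero], so the system is consistent. Back-substitution gives c₁ = 2, c₂ = -2: w = (2)·v₁ + (-2)·v₂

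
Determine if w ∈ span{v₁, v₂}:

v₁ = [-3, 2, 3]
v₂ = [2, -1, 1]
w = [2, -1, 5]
No

Form the augmented matrix and row-reduce:
[v₁|v₂|w] = 
  [ -3,   2,   2]
  [  2,  -1,  -1]
  [  3,   1,   5]
R2 → R2 + (2/3)·R1
R3 → R3 + (1)·R1
R3 → R3 - (9)·R2
REF = 
  [ -3,   2,   2]
  [  0, 1/3, 1/3]
  [  0,   0,   4]

Row 3 reads [0 0 | 4], i.e. 0 = 4, so the system is inconsistent and w ∉ span{v₁, v₂}.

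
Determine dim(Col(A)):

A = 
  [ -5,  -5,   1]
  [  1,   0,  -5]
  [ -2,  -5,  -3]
Row reduce:
R2 → R2 + (1/5)·R1
R3 → R3 - (2/5)·R1
R3 → R3 - (3)·R2
REF = 
  [   -5,    -5,     1]
  [    0,    -1, -24/5]
  [    0,     0,    11]
Pivot columns: 1, 2, 3 → 3 pivots.
dim(Col(A)) = number of pivot columns = 3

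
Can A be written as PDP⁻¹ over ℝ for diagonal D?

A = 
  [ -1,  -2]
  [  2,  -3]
No

tr(A) = -4, det(A) = 7
Characteristic polynomial: λ² - tr(A)λ + det(A) = λ² + 4λ + 7
λ² + 4λ + 7 = 0  ⇒  λ = (-4 ± √((4)² - 4·(7)))/2 = (-4 ± √(-12))/2
  = -2 + i√3,  -2 - i√3
Eigenvalues: -2 + i√3, -2 - i√3  (≈ -2 + 1.732i, -2 - 1.732i)
Has complex eigenvalues (not diagonalizable over ℝ).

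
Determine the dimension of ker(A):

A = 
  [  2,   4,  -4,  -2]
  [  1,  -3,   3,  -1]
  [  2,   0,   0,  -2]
nullity(A) = 2

Row reduce:
R2 → R2 - (1/2)·R1
R3 → R3 - (1)·R1
R3 → R3 - (4/5)·R2
REF = 
  [  2,   4,  -4,  -2]
  [  0,  -5,   5,   0]
  [  0,   0,   0,   0]
Pivot columns: 1, 2 → 2 pivots.
rank(A) = 2, so nullity(A) = 4 - 2 = 2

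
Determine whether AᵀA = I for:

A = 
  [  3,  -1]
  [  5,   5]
No

AᵀA = 
  [ 34,  22]
  [ 22,  26]
≠ I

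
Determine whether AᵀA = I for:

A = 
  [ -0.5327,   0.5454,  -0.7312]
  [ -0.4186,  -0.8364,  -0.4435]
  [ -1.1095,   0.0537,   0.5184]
No

AᵀA = 
  [  1.6900,   0,   0]
  [  0,   0.9999,   0]
  [  0,   0,   1.0001]
≠ I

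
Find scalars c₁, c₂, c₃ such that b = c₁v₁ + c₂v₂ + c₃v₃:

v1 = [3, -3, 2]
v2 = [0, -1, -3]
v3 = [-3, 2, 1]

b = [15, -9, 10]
c1 = 2, c2 = -3, c3 = -3

b = 2·v1 + -3·v2 + -3·v3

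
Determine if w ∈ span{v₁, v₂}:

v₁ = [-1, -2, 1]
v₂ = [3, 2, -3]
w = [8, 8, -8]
Yes

Form the augmented matrix and row-reduce:
[v₁|v₂|w] = 
  [ -1,   3,   8]
  [ -2,   2,   8]
  [  1,  -3,  -8]
R2 → R2 - (2)·R1
R3 → R3 + (1)·R1
REF = 
  [ -1,   3,   8]
  [  0,  -4,  -8]
  [  0,   0,   0]

No row of the form [0 0 | nonzero], so the system is consistent. Back-substitution gives c₁ = -2, c₂ = 2: w = (-2)·v₁ + (2)·v₂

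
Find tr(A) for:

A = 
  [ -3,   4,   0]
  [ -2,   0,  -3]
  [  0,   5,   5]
2

tr(A) = -3 + 0 + 5 = 2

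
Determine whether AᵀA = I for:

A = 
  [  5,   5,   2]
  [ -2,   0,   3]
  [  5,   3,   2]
No

AᵀA = 
  [ 54,  40,  14]
  [ 40,  34,  16]
  [ 14,  16,  17]
≠ I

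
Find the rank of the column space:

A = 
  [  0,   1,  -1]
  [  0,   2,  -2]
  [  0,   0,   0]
Row reduce:
R2 → R2 - (2)·R1
REF = 
  [  0,   1,  -1]
  [  0,   0,   0]
  [  0,   0,   0]
Pivot columns: 2 → 1 pivot.
dim(Col(A)) = number of pivot columns = 1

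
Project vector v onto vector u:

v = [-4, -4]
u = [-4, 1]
proj_u(v) = [-48/17, 12/17]

v·u = (-4)(-4) + (-4)(1) = 12
u·u = (-4)² + (1)² = 17
proj_u(v) = (v·u / u·u) × u = (12/17) × u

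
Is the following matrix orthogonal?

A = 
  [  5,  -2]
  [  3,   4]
No

AᵀA = 
  [ 34,   2]
  [  2,  20]
≠ I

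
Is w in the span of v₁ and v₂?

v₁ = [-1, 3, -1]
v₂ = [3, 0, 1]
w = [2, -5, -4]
No

Form the augmented matrix and row-reduce:
[v₁|v₂|w] = 
  [ -1,   3,   2]
  [  3,   0,  -5]
  [ -1,   1,  -4]
R2 → R2 + (3)·R1
R3 → R3 - (1)·R1
R3 → R3 + (2/9)·R2
REF = 
  [   -1,     3,     2]
  [    0,     9,     1]
  [    0,     0, -52/9]

Row 3 reads [0 0 | -52/9], i.e. 0 = -52/9, so the system is inconsistent and w ∉ span{v₁, v₂}.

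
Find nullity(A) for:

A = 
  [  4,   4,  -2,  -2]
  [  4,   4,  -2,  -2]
nullity(A) = 3

Row reduce:
R2 → R2 - (1)·R1
REF = 
  [  4,   4,  -2,  -2]
  [  0,   0,   0,   0]
Pivot columns: 1 → 1 pivot.
rank(A) = 1, so nullity(A) = 4 - 1 = 3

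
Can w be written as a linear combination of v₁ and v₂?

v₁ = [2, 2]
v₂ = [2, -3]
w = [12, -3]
Yes

Form the augmented matrix and row-reduce:
[v₁|v₂|w] = 
  [  2,   2,  12]
  [  2,  -3,  -3]
R2 → R2 - (1)·R1
REF = 
  [  2,   2,  12]
  [  0,  -5, -15]

No row of the form [0 0 | nonzero], so the system is consistent. Back-substitution gives c₁ = 3, c₂ = 3: w = (3)·v₁ + (3)·v₂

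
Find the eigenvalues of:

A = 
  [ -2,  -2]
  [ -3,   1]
λ = (-1 + √33)/2, (-1 - √33)/2  (≈ 2.372, -3.372)

tr(A) = -1, det(A) = -8
Characteristic polynomial: λ² - tr(A)λ + det(A) = λ² + λ - 8
λ² + λ - 8 = 0  ⇒  λ = (-1 ± √((1)² - 4·(-8)))/2 = (-1 ± √(33))/2
  = (-1 + √33)/2,  (-1 - √33)/2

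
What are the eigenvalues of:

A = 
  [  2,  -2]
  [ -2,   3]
λ = (5 + √17)/2, (5 - √17)/2  (≈ 4.562, 0.4384)

tr(A) = 5, det(A) = 2
Characteristic polynomial: λ² - tr(A)λ + det(A) = λ² - 5λ + 2
λ² - 5λ + 2 = 0  ⇒  λ = (5 ± √((-5)² - 4·(2)))/2 = (5 ± √(17))/2
  = (5 + √17)/2,  (5 - √17)/2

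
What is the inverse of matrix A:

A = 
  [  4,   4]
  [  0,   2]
det(A) = (4)(2) - (4)(0) = 8
For a 2×2 matrix, A⁻¹ = (1/det(A)) · [[d, -b], [-c, a]]
    = (1/8) · [[2, -4], [0, 4]]

A⁻¹ = 
  [ 1/4, -1/2]
  [   0,  1/2]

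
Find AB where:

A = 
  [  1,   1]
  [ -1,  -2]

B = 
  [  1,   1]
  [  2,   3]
A is 2×2 and B is 2×2, so AB is 2×2. Each entry is (row of A)·(column of B):
AB[1,1] = (1)(1) + (1)(2) = 3
AB[1,2] = (1)(1) + (1)(3) = 4
AB[2,1] = (-1)(1) + (-2)(2) = -5
AB[2,2] = (-1)(1) + (-2)(3) = -7

AB = 
  [  3,   4]
  [ -5,  -7]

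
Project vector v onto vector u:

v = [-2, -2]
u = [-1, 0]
proj_u(v) = [-2, 0]

v·u = (-2)(-1) + (-2)(0) = 2
u·u = (-1)² + (0)² = 1
proj_u(v) = (v·u / u·u) × u = (2/1) × u = (2) × u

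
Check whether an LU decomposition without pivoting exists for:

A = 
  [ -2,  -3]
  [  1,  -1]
Yes.
A[1,1] = -2 ≠ 0, so Gaussian elimination proceeds without a row swap: multiplier ℓ₂₁ = (1)/(-2) = -1/2, and U[2,2] = -1 - (-1/2)(-3) = -5/2.
L = 
  [   1,    0]
  [-1/2,    1]
U = 
  [  -2,   -3]
  [   0, -5/2]
Check row 2 of LU: [(-1/2)(-2), (-1/2)(-3) + (-5/2)] = [1, -1] = row 2 of A ✓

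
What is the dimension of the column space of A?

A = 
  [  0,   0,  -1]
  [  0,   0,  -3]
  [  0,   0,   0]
dim(Col(A)) = 1

Row reduce:
R2 → R2 - (3)·R1
REF = 
  [  0,   0,  -1]
  [  0,   0,   0]
  [  0,   0,   0]
Pivot columns: 3 → 1 pivot.
dim(Col(A)) = number of pivot columns = 1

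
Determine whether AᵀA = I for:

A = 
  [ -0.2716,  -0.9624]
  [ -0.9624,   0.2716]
Yes

AᵀA = 
  [  1,   0]
  [  0,   1]
≈ I (equal to I up to the 4-dp rounding of the entries)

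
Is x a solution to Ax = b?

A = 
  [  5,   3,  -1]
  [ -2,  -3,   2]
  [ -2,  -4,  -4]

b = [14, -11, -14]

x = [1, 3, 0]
Yes

Ax = [14, -11, -14] = b ✓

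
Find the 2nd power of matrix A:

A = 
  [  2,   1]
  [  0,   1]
A² = A·A:
A²[1,1] = (2)(2) + (1)(0) = 4
A²[1,2] = (2)(1) + (1)(1) = 3
A²[2,1] = (0)(2) + (1)(0) = 0
A²[2,2] = (0)(1) + (1)(1) = 1
A² = 
  [  4,   3]
  [  0,   1]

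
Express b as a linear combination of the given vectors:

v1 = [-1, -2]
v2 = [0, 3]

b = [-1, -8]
c1 = 1, c2 = -2

b = 1·v1 + -2·v2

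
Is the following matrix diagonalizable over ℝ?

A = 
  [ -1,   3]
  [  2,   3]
Yes

tr(A) = 2, det(A) = -9
Characteristic polynomial: λ² - tr(A)λ + det(A) = λ² - 2λ - 9
λ² - 2λ - 9 = 0  ⇒  λ = (2 ± √((-2)² - 4·(-9)))/2 = (2 ± √(40))/2
  = 1 + √10,  1 - √10
Eigenvalues: 1 + √10, 1 - √10  (≈ 4.162, -2.162)
The two irrational eigenvalues are distinct (simple), so each has alg. mult. = geom. mult. = 1.
Sum of geometric multiplicities equals n, so A has n independent eigenvectors.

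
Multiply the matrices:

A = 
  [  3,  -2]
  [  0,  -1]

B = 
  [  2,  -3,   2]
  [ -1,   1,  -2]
AB = 
  [  8, -11,  10]
  [  1,  -1,   2]

A is 2×2 and B is 2×3, so AB is 2×3. Each entry is (row of A)·(column of B):
AB[1,1] = (3)(2) + (-2)(-1) = 8
AB[1,2] = (3)(-3) + (-2)(1) = -11
AB[1,3] = (3)(2) + (-2)(-2) = 10
AB[2,1] = (0)(2) + (-1)(-1) = 1
AB[2,2] = (0)(-3) + (-1)(1) = -1
AB[2,3] = (0)(2) + (-1)(-2) = 2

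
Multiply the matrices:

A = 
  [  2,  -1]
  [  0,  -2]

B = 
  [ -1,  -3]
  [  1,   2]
AB = 
  [ -3,  -8]
  [ -2,  -4]

A is 2×2 and B is 2×2, so AB is 2×2. Each entry is (row of A)·(column of B):
AB[1,1] = (2)(-1) + (-1)(1) = -3
AB[1,2] = (2)(-3) + (-1)(2) = -8
AB[2,1] = (0)(-1) + (-2)(1) = -2
AB[2,2] = (0)(-3) + (-2)(2) = -4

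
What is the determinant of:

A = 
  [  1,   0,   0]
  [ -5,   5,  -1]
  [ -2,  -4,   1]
1

Cofactor expansion along row 1:
det(A) = (1)·((5)(1) - (-1)(-4)) - (0)·((-5)(1) - (-1)(-2)) + (0)·((-5)(-4) - (5)(-2))
  = (1)(1) - (0)(-7) + (0)(30)
  = 1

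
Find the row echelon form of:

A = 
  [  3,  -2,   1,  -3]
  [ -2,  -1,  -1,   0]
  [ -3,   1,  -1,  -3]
Row operations:
R2 → R2 + (2/3)·R1
R3 → R3 + (1)·R1
R3 → R3 - (3/7)·R2

Resulting echelon form:
REF = 
  [    3,    -2,     1,    -3]
  [    0,  -7/3,  -1/3,    -2]
  [    0,     0,   1/7, -36/7]

Rank = 3 (number of non-zero pivot rows).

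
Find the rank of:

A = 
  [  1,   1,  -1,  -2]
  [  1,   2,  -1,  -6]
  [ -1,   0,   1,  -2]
rank(A) = 2

Row reduce:
R2 → R2 - (1)·R1
R3 → R3 + (1)·R1
R3 → R3 - (1)·R2
REF = 
  [  1,   1,  -1,  -2]
  [  0,   1,   0,  -4]
  [  0,   0,   0,   0]
Pivot columns: 1, 2 → 2 pivots.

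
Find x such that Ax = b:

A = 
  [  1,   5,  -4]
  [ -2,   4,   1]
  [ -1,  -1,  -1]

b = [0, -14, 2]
Row reduce the augmented matrix [A|b]:
R2 → R2 + (2)·R1
R3 → R3 + (1)·R1
R3 → R3 - (2/7)·R2
REF = 
  [  1,   5,  -4,   0]
  [  0,  14,  -7, -14]
  [  0,   0,  -3,   6]

Back-substitution:
x₃ = 6 / (-3) = -2
x₂ = (-14 - (-7)(-2)) / 14 = -2
x₁ = (0 - (5)(-2) - (-4)(-2)) / 1 = 2

x = [2, -2, -2]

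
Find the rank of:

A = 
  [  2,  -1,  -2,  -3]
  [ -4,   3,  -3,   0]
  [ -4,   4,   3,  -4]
rank(A) = 3

Row reduce:
R2 → R2 + (2)·R1
R3 → R3 + (2)·R1
R3 → R3 - (2)·R2
REF = 
  [  2,  -1,  -2,  -3]
  [  0,   1,  -7,  -6]
  [  0,   0,  13,   2]
Pivot columns: 1, 2, 3 → 3 pivots.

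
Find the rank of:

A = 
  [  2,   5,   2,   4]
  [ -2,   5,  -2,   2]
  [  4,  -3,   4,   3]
Row reduce:
R2 → R2 + (1)·R1
R3 → R3 - (2)·R1
R3 → R3 + (13/10)·R2
REF = 
  [   2,    5,    2,    4]
  [   0,   10,    0,    6]
  [   0,    0,    0, 14/5]
Pivot columns: 1, 2, 4 → 3 pivots.

rank(A) = 3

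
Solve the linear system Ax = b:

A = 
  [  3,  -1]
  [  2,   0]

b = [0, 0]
x = [0, 0]

Row reduce the augmented matrix [A|b]:
R2 → R2 - (2/3)·R1
REF = 
  [  3,  -1,   0]
  [  0, 2/3,   0]

Back-substitution:
x₂ = 0 / (2/3) = 0
x₁ = (0 - (-1)(0)) / 3 = 0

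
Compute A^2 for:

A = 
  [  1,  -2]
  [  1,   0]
A² = A·A:
A²[1,1] = (1)(1) + (-2)(1) = -1
A²[1,2] = (1)(-2) + (-2)(0) = -2
A²[2,1] = (1)(1) + (0)(1) = 1
A²[2,2] = (1)(-2) + (0)(0) = -2
A² = 
  [ -1,  -2]
  [  1,  -2]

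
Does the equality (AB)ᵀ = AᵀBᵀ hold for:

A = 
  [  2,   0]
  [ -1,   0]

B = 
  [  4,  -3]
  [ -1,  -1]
No

(AB)ᵀ = 
  [  8,  -4]
  [ -6,   3]

AᵀBᵀ = 
  [ 11,  -1]
  [  0,   0]

The two matrices differ, so (AB)ᵀ ≠ AᵀBᵀ in general. The correct identity is (AB)ᵀ = BᵀAᵀ.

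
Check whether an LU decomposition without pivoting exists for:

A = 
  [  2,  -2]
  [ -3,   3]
Yes.
A[1,1] = 2 ≠ 0, so Gaussian elimination proceeds without a row swap: multiplier ℓ₂₁ = (-3)/(2) = -3/2, and U[2,2] = 3 - (-3/2)(-2) = 0.
L = 
  [   1,    0]
  [-3/2,    1]
U = 
  [  2,  -2]
  [  0,   0]
Check row 2 of LU: [(-3/2)(2), (-3/2)(-2) + 0] = [-3, 3] = row 2 of A ✓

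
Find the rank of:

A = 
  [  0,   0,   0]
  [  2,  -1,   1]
Row reduce:
Swap R1 ↔ R2
REF = 
  [  2,  -1,   1]
  [  0,   0,   0]
Pivot columns: 1 → 1 pivot.

rank(A) = 1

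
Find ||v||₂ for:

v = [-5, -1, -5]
7.141

||v||₂ = √((-5)² + (-1)² + (-5)²) = √51 = 7.141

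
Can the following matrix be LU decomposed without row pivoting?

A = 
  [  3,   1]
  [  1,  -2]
Yes.
A[1,1] = 3 ≠ 0, so Gaussian elimination proceeds without a row swap: multiplier ℓ₂₁ = (1)/(3) = 1/3, and U[2,2] = -2 - (1/3)(1) = -7/3.
L = 
  [  1,   0]
  [1/3,   1]
U = 
  [   3,    1]
  [   0, -7/3]
Check row 2 of LU: [(1/3)(3), (1/3)(1) + (-7/3)] = [1, -2] = row 2 of A ✓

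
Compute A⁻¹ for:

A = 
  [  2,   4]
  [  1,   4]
det(A) = (2)(4) - (4)(1) = 4
For a 2×2 matrix, A⁻¹ = (1/det(A)) · [[d, -b], [-c, a]]
    = (1/4) · [[4, -4], [-1, 2]]

A⁻¹ = 
  [   1,   -1]
  [-1/4,  1/2]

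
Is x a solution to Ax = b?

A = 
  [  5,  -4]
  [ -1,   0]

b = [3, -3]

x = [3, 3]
Yes

Ax = [3, -3] = b ✓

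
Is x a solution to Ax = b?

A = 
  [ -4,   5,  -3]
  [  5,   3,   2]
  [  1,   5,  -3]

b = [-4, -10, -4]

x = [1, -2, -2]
No

Ax = [-8, -5, -3] ≠ b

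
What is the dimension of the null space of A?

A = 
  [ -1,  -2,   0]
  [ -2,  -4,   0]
nullity(A) = 2

Row reduce:
R2 → R2 - (2)·R1
REF = 
  [ -1,  -2,   0]
  [  0,   0,   0]
Pivot columns: 1 → 1 pivot.
rank(A) = 1, so nullity(A) = 3 - 1 = 2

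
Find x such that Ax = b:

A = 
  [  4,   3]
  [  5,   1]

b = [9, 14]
x = [3, -1]

Row reduce the augmented matrix [A|b]:
R2 → R2 - (5/4)·R1
REF = 
  [    4,     3,     9]
  [    0, -11/4,  11/4]

Back-substitution:
x₂ = (11/4) / (-11/4) = -1
x₁ = (9 - (3)(-1)) / 4 = 3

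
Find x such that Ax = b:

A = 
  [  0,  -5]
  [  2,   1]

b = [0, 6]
x = [3, 0]

Row reduce the augmented matrix [A|b]:
Swap R1 ↔ R2
REF = 
  [  2,   1,   6]
  [  0,  -5,   0]

Back-substitution:
x₂ = 0 / (-5) = 0
x₁ = (6 - (1)(0)) / 2 = 3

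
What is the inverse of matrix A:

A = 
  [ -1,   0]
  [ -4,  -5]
det(A) = (-1)(-5) - (0)(-4) = 5
For a 2×2 matrix, A⁻¹ = (1/det(A)) · [[d, -b], [-c, a]]
    = (1/5) · [[-5, 0], [4, -1]]

A⁻¹ = 
  [  -1,    0]
  [ 4/5, -1/5]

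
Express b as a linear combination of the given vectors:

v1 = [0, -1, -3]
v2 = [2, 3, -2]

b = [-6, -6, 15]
c1 = -3, c2 = -3

b = -3·v1 + -3·v2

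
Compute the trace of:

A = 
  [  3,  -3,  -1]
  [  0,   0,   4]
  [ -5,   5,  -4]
-1

tr(A) = 3 + 0 + -4 = -1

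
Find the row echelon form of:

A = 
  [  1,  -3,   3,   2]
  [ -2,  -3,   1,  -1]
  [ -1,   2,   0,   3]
Row operations:
R2 → R2 + (2)·R1
R3 → R3 + (1)·R1
R3 → R3 - (1/9)·R2

Resulting echelon form:
REF = 
  [   1,   -3,    3,    2]
  [   0,   -9,    7,    3]
  [   0,    0, 20/9, 14/3]

Rank = 3 (number of non-zero pivot rows).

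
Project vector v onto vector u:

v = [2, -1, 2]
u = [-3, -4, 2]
v·u = (2)(-3) + (-1)(-4) + (2)(2) = 2
u·u = (-3)² + (-4)² + (2)² = 29
proj_u(v) = (v·u / u·u) × u = (2/29) × u

proj_u(v) = [-6/29, -8/29, 4/29]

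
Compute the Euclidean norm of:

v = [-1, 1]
1.414

||v||₂ = √((-1)² + (1)²) = √2 = 1.414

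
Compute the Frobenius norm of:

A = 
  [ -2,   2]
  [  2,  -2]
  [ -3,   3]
||A||_F = 5.831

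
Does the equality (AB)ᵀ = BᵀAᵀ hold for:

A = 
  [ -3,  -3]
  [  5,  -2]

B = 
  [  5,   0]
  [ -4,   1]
Yes

(AB)ᵀ = 
  [ -3,  33]
  [ -3,  -2]

BᵀAᵀ = 
  [ -3,  33]
  [ -3,  -2]

Both sides are equal — this is the standard identity (AB)ᵀ = BᵀAᵀ, which holds for all A, B.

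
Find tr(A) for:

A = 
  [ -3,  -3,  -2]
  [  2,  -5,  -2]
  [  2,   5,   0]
-8

tr(A) = -3 + -5 + 0 = -8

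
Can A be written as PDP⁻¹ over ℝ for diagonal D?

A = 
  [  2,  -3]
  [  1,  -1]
No

tr(A) = 1, det(A) = 1
Characteristic polynomial: λ² - tr(A)λ + det(A) = λ² - λ + 1
λ² - λ + 1 = 0  ⇒  λ = (1 ± √((-1)² - 4·(1)))/2 = (1 ± √(-3))/2
  = (1 + i√3)/2,  (1 - i√3)/2
Eigenvalues: (1 + i√3)/2, (1 - i√3)/2  (≈ 0.5 + 0.866i, 0.5 - 0.866i)
Has complex eigenvalues (not diagonalizable over ℝ).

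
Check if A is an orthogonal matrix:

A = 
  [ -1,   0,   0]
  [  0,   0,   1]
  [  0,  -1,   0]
Yes

AᵀA = 
  [  1,   0,   0]
  [  0,   1,   0]
  [  0,   0,   1]
= I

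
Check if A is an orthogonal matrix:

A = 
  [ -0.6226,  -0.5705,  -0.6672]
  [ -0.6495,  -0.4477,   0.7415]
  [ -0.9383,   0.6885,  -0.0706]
No

AᵀA = 
  [  1.6899,   0,   0]
  [  0,   0.9999,   0.0001]
  [  0,   0.0001,   1]
≠ I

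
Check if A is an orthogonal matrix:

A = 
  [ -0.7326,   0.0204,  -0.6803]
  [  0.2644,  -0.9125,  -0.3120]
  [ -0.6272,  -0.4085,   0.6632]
Yes

AᵀA = 
  [  1,   0,  -0.0001]
  [  0,   0.9999,  -0.0001]
  [ -0.0001,  -0.0001,   1]
≈ I (equal to I up to the 4-dp rounding of the entries)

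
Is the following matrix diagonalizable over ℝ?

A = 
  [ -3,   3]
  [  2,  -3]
Yes

tr(A) = -6, det(A) = 3
Characteristic polynomial: λ² - tr(A)λ + det(A) = λ² + 6λ + 3
λ² + 6λ + 3 = 0  ⇒  λ = (-6 ± √((6)² - 4·(3)))/2 = (-6 ± √(24))/2
  = -3 + √6,  -3 - √6
Eigenvalues: -3 + √6, -3 - √6  (≈ -0.5505, -5.449)
The two irrational eigenvalues are distinct (simple), so each has alg. mult. = geom. mult. = 1.
Sum of geometric multiplicities equals n, so A has n independent eigenvectors.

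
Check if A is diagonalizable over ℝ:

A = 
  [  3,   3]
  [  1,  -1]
Yes

tr(A) = 2, det(A) = -6
Characteristic polynomial: λ² - tr(A)λ + det(A) = λ² - 2λ - 6
λ² - 2λ - 6 = 0  ⇒  λ = (2 ± √((-2)² - 4·(-6)))/2 = (2 ± √(28))/2
  = 1 + √7,  1 - √7
Eigenvalues: 1 + √7, 1 - √7  (≈ 3.646, -1.646)
The two irrational eigenvalues are distinct (simple), so each has alg. mult. = geom. mult. = 1.
Sum of geometric multiplicities equals n, so A has n independent eigenvectors.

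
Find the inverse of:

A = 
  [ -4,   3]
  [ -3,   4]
det(A) = (-4)(4) - (3)(-3) = -7
For a 2×2 matrix, A⁻¹ = (1/det(A)) · [[d, -b], [-c, a]]
    = (-1/7) · [[4, -3], [3, -4]]

A⁻¹ = 
  [-4/7,  3/7]
  [-3/7,  4/7]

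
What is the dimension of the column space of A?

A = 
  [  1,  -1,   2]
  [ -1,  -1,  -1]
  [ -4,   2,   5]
Row reduce:
R2 → R2 + (1)·R1
R3 → R3 + (4)·R1
R3 → R3 - (1)·R2
REF = 
  [  1,  -1,   2]
  [  0,  -2,   1]
  [  0,   0,  12]
Pivot columns: 1, 2, 3 → 3 pivots.
dim(Col(A)) = number of pivot columns = 3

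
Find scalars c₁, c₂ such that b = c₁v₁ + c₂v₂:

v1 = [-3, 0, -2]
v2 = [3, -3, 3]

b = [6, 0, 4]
c1 = -2, c2 = 0

b = -2·v1 + 0·v2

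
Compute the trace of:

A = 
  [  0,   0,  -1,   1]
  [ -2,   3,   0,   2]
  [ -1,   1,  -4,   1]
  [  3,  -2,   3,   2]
1

tr(A) = 0 + 3 + -4 + 2 = 1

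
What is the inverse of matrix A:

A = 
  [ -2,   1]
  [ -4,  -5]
det(A) = (-2)(-5) - (1)(-4) = 14
For a 2×2 matrix, A⁻¹ = (1/det(A)) · [[d, -b], [-c, a]]
    = (1/14) · [[-5, -1], [4, -2]]

A⁻¹ = 
  [-5/14, -1/14]
  [  2/7,  -1/7]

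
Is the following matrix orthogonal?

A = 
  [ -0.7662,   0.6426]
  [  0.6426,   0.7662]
Yes

AᵀA = 
  [  1,   0]
  [  0,   1]
≈ I (equal to I up to the 4-dp rounding of the entries)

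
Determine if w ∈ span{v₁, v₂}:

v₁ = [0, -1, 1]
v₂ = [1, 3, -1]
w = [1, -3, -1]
No

Form the augmented matrix and row-reduce:
[v₁|v₂|w] = 
  [  0,   1,   1]
  [ -1,   3,  -3]
  [  1,  -1,  -1]
Swap R1 ↔ R2
R3 → R3 + (1)·R1
R3 → R3 - (2)·R2
REF = 
  [ -1,   3,  -3]
  [  0,   1,   1]
  [  0,   0,  -6]

Row 3 reads [0 0 | -6], i.e. 0 = -6, so the system is inconsistent and w ∉ span{v₁, v₂}.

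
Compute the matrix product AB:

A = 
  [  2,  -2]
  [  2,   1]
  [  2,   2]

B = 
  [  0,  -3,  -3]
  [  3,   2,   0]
A is 3×2 and B is 2×3, so AB is 3×3. Each entry is (row of A)·(column of B):
AB[1,1] = (2)(0) + (-2)(3) = -6
AB[1,2] = (2)(-3) + (-2)(2) = -10
AB[1,3] = (2)(-3) + (-2)(0) = -6
AB[2,1] = (2)(0) + (1)(3) = 3
AB[2,2] = (2)(-3) + (1)(2) = -4
AB[2,3] = (2)(-3) + (1)(0) = -6
AB[3,1] = (2)(0) + (2)(3) = 6
AB[3,2] = (2)(-3) + (2)(2) = -2
AB[3,3] = (2)(-3) + (2)(0) = -6

AB = 
  [ -6, -10,  -6]
  [  3,  -4,  -6]
  [  6,  -2,  -6]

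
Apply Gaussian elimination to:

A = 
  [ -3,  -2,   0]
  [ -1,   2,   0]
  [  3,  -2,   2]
Row operations:
R2 → R2 - (1/3)·R1
R3 → R3 + (1)·R1
R3 → R3 + (3/2)·R2

Resulting echelon form:
REF = 
  [ -3,  -2,   0]
  [  0, 8/3,   0]
  [  0,   0,   2]

Rank = 3 (number of non-zero pivot rows).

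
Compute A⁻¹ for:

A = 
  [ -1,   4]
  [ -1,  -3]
det(A) = (-1)(-3) - (4)(-1) = 7
For a 2×2 matrix, A⁻¹ = (1/det(A)) · [[d, -b], [-c, a]]
    = (1/7) · [[-3, -4], [1, -1]]

A⁻¹ = 
  [-3/7, -4/7]
  [ 1/7, -1/7]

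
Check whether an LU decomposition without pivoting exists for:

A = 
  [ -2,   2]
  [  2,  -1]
Yes.
A[1,1] = -2 ≠ 0, so Gaussian elimination proceeds without a row swap: multiplier ℓ₂₁ = (2)/(-2) = -1, and U[2,2] = -1 - (-1)(2) = 1.
L = 
  [  1,   0]
  [ -1,   1]
U = 
  [ -2,   2]
  [  0,   1]
Check row 2 of LU: [(-1)(-2), (-1)(2) + 1] = [2, -1] = row 2 of A ✓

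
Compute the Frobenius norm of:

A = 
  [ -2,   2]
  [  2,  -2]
||A||_F = 4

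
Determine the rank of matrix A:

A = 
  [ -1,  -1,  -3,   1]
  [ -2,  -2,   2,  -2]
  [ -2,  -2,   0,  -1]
Row reduce:
R2 → R2 - (2)·R1
R3 → R3 - (2)·R1
R3 → R3 - (3/4)·R2
REF = 
  [ -1,  -1,  -3,   1]
  [  0,   0,   8,  -4]
  [  0,   0,   0,   0]
Pivot columns: 1, 3 → 2 pivots.

rank(A) = 2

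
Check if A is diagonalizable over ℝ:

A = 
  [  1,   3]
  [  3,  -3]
Yes

tr(A) = -2, det(A) = -12
Characteristic polynomial: λ² - tr(A)λ + det(A) = λ² + 2λ - 12
λ² + 2λ - 12 = 0  ⇒  λ = (-2 ± √((2)² - 4·(-12)))/2 = (-2 ± √(52))/2
  = -1 + √13,  -1 - √13
Eigenvalues: -1 + √13, -1 - √13  (≈ 2.606, -4.606)
The two irrational eigenvalues are distinct (simple), so each has alg. mult. = geom. mult. = 1.
Sum of geometric multiplicities equals n, so A has n independent eigenvectors.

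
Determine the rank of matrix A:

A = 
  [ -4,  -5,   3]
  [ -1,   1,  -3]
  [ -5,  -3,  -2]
Row reduce:
R2 → R2 - (1/4)·R1
R3 → R3 - (5/4)·R1
R3 → R3 - (13/9)·R2
REF = 
  [   -4,    -5,     3]
  [    0,   9/4, -15/4]
  [    0,     0,  -1/3]
Pivot columns: 1, 2, 3 → 3 pivots.

rank(A) = 3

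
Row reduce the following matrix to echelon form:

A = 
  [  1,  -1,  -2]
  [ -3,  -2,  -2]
Row operations:
R2 → R2 + (3)·R1

Resulting echelon form:
REF = 
  [  1,  -1,  -2]
  [  0,  -5,  -8]

Rank = 2 (number of non-zero pivot rows).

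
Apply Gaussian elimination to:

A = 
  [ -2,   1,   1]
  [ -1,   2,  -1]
Row operations:
R2 → R2 - (1/2)·R1

Resulting echelon form:
REF = 
  [  -2,    1,    1]
  [   0,  3/2, -3/2]

Rank = 2 (number of non-zero pivot rows).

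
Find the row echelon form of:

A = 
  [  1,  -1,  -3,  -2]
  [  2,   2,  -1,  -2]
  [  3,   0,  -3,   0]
Row operations:
R2 → R2 - (2)·R1
R3 → R3 - (3)·R1
R3 → R3 - (3/4)·R2

Resulting echelon form:
REF = 
  [  1,  -1,  -3,  -2]
  [  0,   4,   5,   2]
  [  0,   0, 9/4, 9/2]

Rank = 3 (number of non-zero pivot rows).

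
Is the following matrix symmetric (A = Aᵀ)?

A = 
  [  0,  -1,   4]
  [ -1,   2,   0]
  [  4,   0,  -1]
Yes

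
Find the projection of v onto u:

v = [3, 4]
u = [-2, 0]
proj_u(v) = [3, 0]

v·u = (3)(-2) + (4)(0) = -6
u·u = (-2)² + (0)² = 4
proj_u(v) = (v·u / u·u) × u = (-6/4) × u = (-3/2) × u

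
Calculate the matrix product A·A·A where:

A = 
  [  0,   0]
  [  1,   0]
A^3 = 
  [  0,   0]
  [  0,   0]

A² = A·A:
A²[1,1] = (0)(0) + (0)(1) = 0
A²[1,2] = (0)(0) + (0)(0) = 0
A²[2,1] = (1)(0) + (0)(1) = 0
A²[2,2] = (1)(0) + (0)(0) = 0
A² = 
  [  0,   0]
  [  0,   0]

A^3 = A^2·A:
A^3[1,1] = (0)(0) + (0)(1) = 0
A^3[1,2] = (0)(0) + (0)(0) = 0
A^3[2,1] = (0)(0) + (0)(1) = 0
A^3[2,2] = (0)(0) + (0)(0) = 0
A^3 = 
  [  0,   0]
  [  0,   0]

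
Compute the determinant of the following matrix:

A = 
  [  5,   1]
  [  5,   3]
For a 2×2 matrix, det = ad - bc = (5)(3) - (1)(5) = 10

det(A) = 10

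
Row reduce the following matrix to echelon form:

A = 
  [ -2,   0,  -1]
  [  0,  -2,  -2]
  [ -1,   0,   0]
Row operations:
R3 → R3 - (1/2)·R1

Resulting echelon form:
REF = 
  [ -2,   0,  -1]
  [  0,  -2,  -2]
  [  0,   0, 1/2]

Rank = 3 (number of non-zero pivot rows).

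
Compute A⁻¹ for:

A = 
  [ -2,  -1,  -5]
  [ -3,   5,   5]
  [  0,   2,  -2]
det(A) = (-2)·((5)(-2) - (5)(2)) - (-1)·((-3)(-2) - (5)(0)) + (-5)·((-3)(2) - (5)(0))
  = (-2)(-20) - (-1)(6) + (-5)(-6)
  = 76
det(A) = 76 ≠ 0, so A is invertible.

Cofactors Cᵢⱼ = (-1)ⁱ⁺ʲ·Mᵢⱼ:
C = 
  [-20,  -6,  -6]
  [-12,   4,   4]
  [ 20,  25, -13]

adj(A) = Cᵀ:
adj(A) = 
  [-20, -12,  20]
  [ -6,   4,  25]
  [ -6,   4, -13]

A⁻¹ = (1/76) · adj(A):
A⁻¹ = 
  [ -5/19,  -3/19,   5/19]
  [ -3/38,   1/19,  25/76]
  [ -3/38,   1/19, -13/76]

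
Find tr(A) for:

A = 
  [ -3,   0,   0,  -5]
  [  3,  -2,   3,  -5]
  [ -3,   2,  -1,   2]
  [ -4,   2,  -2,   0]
-6

tr(A) = -3 + -2 + -1 + 0 = -6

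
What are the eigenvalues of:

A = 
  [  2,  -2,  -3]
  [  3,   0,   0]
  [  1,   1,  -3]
Characteristic polynomial: det(λI - A) = λ³ + λ² + 3λ + 27
Testing integer divisors of the constant term: p(-3) = 0, so (λ + 3) is a factor:
p(λ) = (λ + 3)(λ² - 2λ + 9)
λ² - 2λ + 9 = 0  ⇒  λ = (2 ± √((-2)² - 4·(9)))/2 = (2 ± √(-32))/2
  = 1 + 2i√2,  1 - 2i√2

λ = -3, 1 + 2i√2, 1 - 2i√2  (≈ -3, 1 + 2.828i, 1 - 2.828i)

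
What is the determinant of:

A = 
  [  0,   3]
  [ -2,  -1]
For a 2×2 matrix, det = ad - bc = (0)(-1) - (3)(-2) = 6

det(A) = 6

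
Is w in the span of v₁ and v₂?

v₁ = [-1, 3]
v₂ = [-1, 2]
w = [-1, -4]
Yes

Form the augmented matrix and row-reduce:
[v₁|v₂|w] = 
  [ -1,  -1,  -1]
  [  3,   2,  -4]
R2 → R2 + (3)·R1
REF = 
  [ -1,  -1,  -1]
  [  0,  -1,  -7]

No row of the form [0 0 | nonzero], so the system is consistent. Back-substitution gives c₁ = -6, c₂ = 7: w = (-6)·v₁ + (7)·v₂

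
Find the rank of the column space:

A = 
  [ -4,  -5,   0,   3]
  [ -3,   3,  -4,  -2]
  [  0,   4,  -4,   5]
dim(Col(A)) = 3

Row reduce:
R2 → R2 - (3/4)·R1
R3 → R3 - (16/27)·R2
REF = 
  [    -4,     -5,      0,      3]
  [     0,   27/4,     -4,  -17/4]
  [     0,      0, -44/27, 203/27]
Pivot columns: 1, 2, 3 → 3 pivots.
dim(Col(A)) = number of pivot columns = 3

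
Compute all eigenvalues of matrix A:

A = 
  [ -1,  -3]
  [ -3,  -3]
λ = -2 + √10, -2 - √10  (≈ 1.162, -5.162)

tr(A) = -4, det(A) = -6
Characteristic polynomial: λ² - tr(A)λ + det(A) = λ² + 4λ - 6
λ² + 4λ - 6 = 0  ⇒  λ = (-4 ± √((4)² - 4·(-6)))/2 = (-4 ± √(40))/2
  = -2 + √10,  -2 - √10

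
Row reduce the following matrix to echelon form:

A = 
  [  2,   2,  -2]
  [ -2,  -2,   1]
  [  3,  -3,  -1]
Row operations:
R2 → R2 + (1)·R1
R3 → R3 - (3/2)·R1
Swap R2 ↔ R3

Resulting echelon form:
REF = 
  [  2,   2,  -2]
  [  0,  -6,   2]
  [  0,   0,  -1]

Rank = 3 (number of non-zero pivot rows).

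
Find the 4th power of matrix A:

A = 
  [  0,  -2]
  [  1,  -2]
A^4 = 
  [ -4,   0]
  [  0,  -4]

A² = A·A:
A²[1,1] = (0)(0) + (-2)(1) = -2
A²[1,2] = (0)(-2) + (-2)(-2) = 4
A²[2,1] = (1)(0) + (-2)(1) = -2
A²[2,2] = (1)(-2) + (-2)(-2) = 2
A² = 
  [ -2,   4]
  [ -2,   2]

A^3 = A^2·A:
A^3[1,1] = (-2)(0) + (4)(1) = 4
A^3[1,2] = (-2)(-2) + (4)(-2) = -4
A^3[2,1] = (-2)(0) + (2)(1) = 2
A^3[2,2] = (-2)(-2) + (2)(-2) = 0
A^3 = 
  [  4,  -4]
  [  2,   0]

A^4 = A^3·A:
A^4[1,1] = (4)(0) + (-4)(1) = -4
A^4[1,2] = (4)(-2) + (-4)(-2) = 0
A^4[2,1] = (2)(0) + (0)(1) = 0
A^4[2,2] = (2)(-2) + (0)(-2) = -4
A^4 = 
  [ -4,   0]
  [  0,  -4]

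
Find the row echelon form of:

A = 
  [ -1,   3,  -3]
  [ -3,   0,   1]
Row operations:
R2 → R2 - (3)·R1

Resulting echelon form:
REF = 
  [ -1,   3,  -3]
  [  0,  -9,  10]

Rank = 2 (number of non-zero pivot rows).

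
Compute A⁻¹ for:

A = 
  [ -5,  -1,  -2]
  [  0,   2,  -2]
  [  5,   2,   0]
det(A) = (-5)·((2)(0) - (-2)(2)) - (-1)·((0)(0) - (-2)(5)) + (-2)·((0)(2) - (2)(5))
  = (-5)(4) - (-1)(10) + (-2)(-10)
  = 10
det(A) = 10 ≠ 0, so A is invertible.

Cofactors Cᵢⱼ = (-1)ⁱ⁺ʲ·Mᵢⱼ:
C = 
  [  4, -10, -10]
  [ -4,  10,   5]
  [  6, -10, -10]

adj(A) = Cᵀ:
adj(A) = 
  [  4,  -4,   6]
  [-10,  10, -10]
  [-10,   5, -10]

A⁻¹ = (1/10) · adj(A):
A⁻¹ = 
  [ 2/5, -2/5,  3/5]
  [  -1,    1,   -1]
  [  -1,  1/2,   -1]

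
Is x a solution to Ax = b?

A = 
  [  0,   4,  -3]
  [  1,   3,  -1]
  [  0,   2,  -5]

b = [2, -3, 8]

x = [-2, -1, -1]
No

Ax = [-1, -4, 3] ≠ b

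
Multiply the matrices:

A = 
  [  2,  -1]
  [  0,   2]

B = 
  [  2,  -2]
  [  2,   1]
A is 2×2 and B is 2×2, so AB is 2×2. Each entry is (row of A)·(column of B):
AB[1,1] = (2)(2) + (-1)(2) = 2
AB[1,2] = (2)(-2) + (-1)(1) = -5
AB[2,1] = (0)(2) + (2)(2) = 4
AB[2,2] = (0)(-2) + (2)(1) = 2

AB = 
  [  2,  -5]
  [  4,   2]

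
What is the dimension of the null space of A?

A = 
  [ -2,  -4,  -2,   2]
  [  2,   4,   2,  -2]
nullity(A) = 3

Row reduce:
R2 → R2 + (1)·R1
REF = 
  [ -2,  -4,  -2,   2]
  [  0,   0,   0,   0]
Pivot columns: 1 → 1 pivot.
rank(A) = 1, so nullity(A) = 4 - 1 = 3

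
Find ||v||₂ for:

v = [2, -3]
3.606

||v||₂ = √((2)² + (-3)²) = √13 = 3.606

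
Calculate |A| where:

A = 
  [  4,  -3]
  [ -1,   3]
9

For a 2×2 matrix, det = ad - bc = (4)(3) - (-3)(-1) = 9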